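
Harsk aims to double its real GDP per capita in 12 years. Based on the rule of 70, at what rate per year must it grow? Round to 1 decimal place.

70 / 12 ≈ 5.83, so about 5.8% per year.

about 5.8%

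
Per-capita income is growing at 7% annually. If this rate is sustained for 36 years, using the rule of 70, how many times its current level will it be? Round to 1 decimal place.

roughly 12.1 times

Doubles every ≈ 10.00 years (70/7).
36 years is 3.60 doublings; 2^3.60 ≈ 12.1×.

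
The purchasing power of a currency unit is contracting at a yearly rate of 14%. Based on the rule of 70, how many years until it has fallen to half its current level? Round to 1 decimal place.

approximately 5.0 years

Halving time ≈ 70 / 14 = 5.00 → 5.0 years.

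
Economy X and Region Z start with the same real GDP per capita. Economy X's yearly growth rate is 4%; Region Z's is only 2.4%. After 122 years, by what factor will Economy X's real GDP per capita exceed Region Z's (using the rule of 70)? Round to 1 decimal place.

Only the 1.6-point difference matters.
70/1.6 ≈ 43.75 years per doubling of the ratio; 122 years gives 2.79 doublings, so ≈ 6.9×.

about 6.9 times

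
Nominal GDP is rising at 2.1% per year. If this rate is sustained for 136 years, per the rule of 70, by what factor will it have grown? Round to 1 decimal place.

16.9 times

Doubles every ≈ 33.33 years (70/2.1).
136 years is 4.08 doublings; 2^4.08 ≈ 16.9×.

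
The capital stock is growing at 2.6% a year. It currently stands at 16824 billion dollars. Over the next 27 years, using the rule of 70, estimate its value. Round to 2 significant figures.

≈ 34000 billion dollars

It doubles every 70/2.6 ≈ 26.92 years, so 27 years is 1.00 doublings.
2^1.00 ≈ 2.00; 16824 × 2.00 ≈ 34000 billion dollars.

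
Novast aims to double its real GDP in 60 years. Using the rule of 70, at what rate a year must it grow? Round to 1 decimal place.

roughly 1.2%

70 / 60 ≈ 1.17, so about 1.2% a year.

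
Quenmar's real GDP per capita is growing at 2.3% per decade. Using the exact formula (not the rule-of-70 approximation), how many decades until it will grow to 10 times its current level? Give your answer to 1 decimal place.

101.3 decades

t = ln(10) / ln(1 + 0.023) = 2.3026 / 0.022739 ≈ 101.26.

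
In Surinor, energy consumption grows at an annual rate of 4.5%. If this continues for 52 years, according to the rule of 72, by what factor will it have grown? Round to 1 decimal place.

≈ 9.5 times

Doubles every ≈ 16.00 years (72/4.5).
52 years is 3.25 doublings; 2^3.25 ≈ 9.5×.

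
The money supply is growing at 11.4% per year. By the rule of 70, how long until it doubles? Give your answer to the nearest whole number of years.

6 years

At 11.4%, doubling takes about 70/11.4 = 6.14 years.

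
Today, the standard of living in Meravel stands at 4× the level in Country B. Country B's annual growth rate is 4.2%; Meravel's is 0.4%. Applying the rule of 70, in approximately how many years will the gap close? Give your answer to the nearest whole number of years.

roughly 37 years

Country B gains on Meravel at 4.2% − 0.4% = 3.8 points a year.
At that relative rate the gap halves every 70/3.8 ≈ 18.42 years.
A 4× gap closes after 2 halvings: 2 × 18.42 ≈ 37 years.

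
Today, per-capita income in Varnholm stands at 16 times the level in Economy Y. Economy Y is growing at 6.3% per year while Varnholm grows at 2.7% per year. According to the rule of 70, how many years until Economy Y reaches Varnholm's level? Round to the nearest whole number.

What matters is the difference: 3.6 pp.
Rule of 70 on the gap: the ratio halves every 70/3.6 ≈ 19.44 years.
A 16 times gap closes after 4 halvings: 4 × 19.44 ≈ 78 years.

≈ 78 years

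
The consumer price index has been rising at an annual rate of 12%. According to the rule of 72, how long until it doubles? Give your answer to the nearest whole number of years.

about 6 years

Doubling time ≈ 72 / 12 = 6.00 years.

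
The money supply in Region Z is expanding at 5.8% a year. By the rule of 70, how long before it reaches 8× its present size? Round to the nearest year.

One doubling takes 70/5.8 = 12.07 years.
8× is 3 doublings, so 3 × 12.07 ≈ 36 years.

approximately 36 years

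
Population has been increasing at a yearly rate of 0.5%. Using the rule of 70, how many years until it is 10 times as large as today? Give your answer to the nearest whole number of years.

≈ 465 years

One doubling takes 70/0.5 = 140.00 years.
Reaching 10× takes log₂(10) ≈ 3.32 doublings.
3.32 × 140.00 ≈ 465 years.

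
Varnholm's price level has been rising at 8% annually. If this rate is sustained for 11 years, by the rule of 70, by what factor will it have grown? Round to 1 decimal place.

≈ 2.4 times

Doubles every ≈ 8.75 years (70/8).
11 years is 1.26 doublings; 2^1.26 ≈ 2.4×.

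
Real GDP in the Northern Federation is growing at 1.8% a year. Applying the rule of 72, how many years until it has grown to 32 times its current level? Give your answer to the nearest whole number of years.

At 1.8% it doubles every 72/1.8 ≈ 40.00 years.
Getting to 32× needs 5 doublings: 5 × 40.00 ≈ 200 years.

about 200 years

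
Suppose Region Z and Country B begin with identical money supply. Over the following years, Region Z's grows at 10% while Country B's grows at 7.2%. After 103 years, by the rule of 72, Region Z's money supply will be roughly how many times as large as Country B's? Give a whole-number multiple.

about 16 times

Region Z pulls ahead at 2.8 pp per year, so the ratio doubles every 72/2.8 ≈ 25.71 years.
In 103 years that's 4.01 doublings: 2^4.01 ≈ 16.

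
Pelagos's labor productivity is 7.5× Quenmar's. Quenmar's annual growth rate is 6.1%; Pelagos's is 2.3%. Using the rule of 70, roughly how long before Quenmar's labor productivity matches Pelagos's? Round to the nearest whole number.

≈ 54 years

What matters is the difference: 3.8 pp.
Rule of 70 on the gap: the ratio halves every 70/3.8 ≈ 18.42 years.
A 7.5× gap takes log₂(7.5) ≈ 2.91 halvings to close: 2.91 × 18.42 ≈ 54 years.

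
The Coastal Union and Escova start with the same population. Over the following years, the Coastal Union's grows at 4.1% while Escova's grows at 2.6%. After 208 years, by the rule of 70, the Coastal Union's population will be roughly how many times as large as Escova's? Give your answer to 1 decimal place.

≈ 22.0 times

the Coastal Union pulls ahead at 1.5 pp per year, so the ratio doubles every 70/1.5 ≈ 46.67 years.
In 208 years that's 4.46 doublings: 2^4.46 ≈ 22.0.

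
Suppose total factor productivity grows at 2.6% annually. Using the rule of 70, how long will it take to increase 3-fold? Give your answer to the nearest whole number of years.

roughly 43 years

One doubling takes 70/2.6 = 26.92 years.
3× is log₂ 3 ≈ 1.58 doublings, so ≈ 1.58 × 26.92 = 43 years.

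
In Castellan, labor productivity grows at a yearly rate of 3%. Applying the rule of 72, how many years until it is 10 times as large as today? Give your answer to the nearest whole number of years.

At 3% it doubles every 72/3 ≈ 24.00 years.
10× is log₂ 10 ≈ 3.32 doublings, so ≈ 3.32 × 24.00 = 80 years.

≈ 80 years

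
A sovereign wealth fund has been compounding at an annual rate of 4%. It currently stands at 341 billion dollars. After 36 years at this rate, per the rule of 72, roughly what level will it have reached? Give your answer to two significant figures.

Doubling time ≈ 72/4 = 18.00 years.
36 years is 36/18.00 ≈ 2.00 doublings, a factor of 2^2.00 ≈ 4.00.
341 × 4.00 ≈ 1400 billion dollars.

1400 billion dollars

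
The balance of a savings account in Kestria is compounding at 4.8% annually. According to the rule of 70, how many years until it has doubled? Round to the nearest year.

70/4.8 ≈ 14.58, so it doubles roughly every 15 years.

15 years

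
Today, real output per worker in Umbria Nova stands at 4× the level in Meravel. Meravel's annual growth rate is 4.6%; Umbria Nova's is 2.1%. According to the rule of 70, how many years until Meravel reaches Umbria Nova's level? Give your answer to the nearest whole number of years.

roughly 56 years

Meravel gains on Umbria Nova at 4.6% − 2.1% = 2.5 points a year.
At that relative rate the gap halves every 70/2.5 ≈ 28.00 years.
A 4× gap closes after 2 halvings: 2 × 28.00 ≈ 56 years.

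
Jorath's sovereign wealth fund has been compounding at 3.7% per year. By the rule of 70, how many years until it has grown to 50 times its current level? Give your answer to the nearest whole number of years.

about 107 years

At 3.7% it doubles every 70/3.7 ≈ 18.92 years.
Reaching 50× takes log₂(50) ≈ 5.64 doublings.
5.64 × 18.92 ≈ 107 years.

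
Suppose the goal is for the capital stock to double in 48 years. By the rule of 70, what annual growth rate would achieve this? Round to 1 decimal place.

70 / 48 ≈ 1.46, so about 1.5% annually.

1.5%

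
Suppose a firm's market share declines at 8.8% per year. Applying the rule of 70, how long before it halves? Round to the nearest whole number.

≈ 8 years

The rule works in reverse for decay: 70/8.8 ≈ 7.95 years to halve.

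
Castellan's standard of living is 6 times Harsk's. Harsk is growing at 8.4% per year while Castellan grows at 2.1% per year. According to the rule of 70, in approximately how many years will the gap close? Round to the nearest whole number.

approximately 29 years

What matters is the difference: 6.3 pp.
Rule of 70 on the gap: the ratio halves every 70/6.3 ≈ 11.11 years.
A 6 times gap takes log₂(6) ≈ 2.58 halvings to close: 2.58 × 11.11 ≈ 29 years.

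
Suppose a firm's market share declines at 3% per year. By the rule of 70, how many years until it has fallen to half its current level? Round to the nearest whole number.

≈ 23 years

Halving time ≈ 70 / 3 = 23.33 → 23 years.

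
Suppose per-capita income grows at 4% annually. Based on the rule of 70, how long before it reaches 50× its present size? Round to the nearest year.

roughly 99 years

Doubling time ≈ 70/4 = 17.50 years.
50× is log₂ 50 ≈ 5.64 doublings, so ≈ 5.64 × 17.50 = 99 years.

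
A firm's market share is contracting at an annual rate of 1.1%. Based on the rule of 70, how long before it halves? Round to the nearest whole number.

64 years

The rule works in reverse for decay: 70/1.1 ≈ 63.64 years to halve.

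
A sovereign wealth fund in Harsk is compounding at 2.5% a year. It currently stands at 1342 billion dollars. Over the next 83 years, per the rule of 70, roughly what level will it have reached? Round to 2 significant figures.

10000 billion dollars

Doubling time ≈ 70/2.5 = 28.00 years.
83 years is 83/28.00 ≈ 2.96 doublings, a factor of 2^2.96 ≈ 7.78.
1342 × 7.78 ≈ 10000 billion dollars.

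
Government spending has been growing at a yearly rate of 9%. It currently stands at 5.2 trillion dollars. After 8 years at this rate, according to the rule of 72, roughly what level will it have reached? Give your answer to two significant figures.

roughly 10 trillion dollars

It doubles every 72/9 ≈ 8.00 years, so 8 years is 1.00 doublings.
2^1.00 ≈ 2.00; 5.2 × 2.00 ≈ 10 trillion dollars.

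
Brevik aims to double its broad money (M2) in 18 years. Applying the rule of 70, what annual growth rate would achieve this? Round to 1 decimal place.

roughly 3.9% annually

70 / 18 ≈ 3.89, so about 3.9% annually.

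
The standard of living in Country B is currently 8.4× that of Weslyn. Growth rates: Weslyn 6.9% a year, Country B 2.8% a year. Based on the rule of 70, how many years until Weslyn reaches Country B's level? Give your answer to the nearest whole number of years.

What matters is the difference: 4.1 pp.
Rule of 70 on the gap: the ratio halves every 70/4.1 ≈ 17.07 years.
An 8.4× gap takes log₂(8.4) ≈ 3.07 halvings to close: 3.07 × 17.07 ≈ 52 years.

52 years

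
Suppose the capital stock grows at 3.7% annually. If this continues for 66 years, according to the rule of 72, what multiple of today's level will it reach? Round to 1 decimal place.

around 10.5 times

Doubling time ≈ 72/3.7 = 19.46 years.
66 years / 19.46 ≈ 3.39 doublings → factor 2^3.39 ≈ 10.5.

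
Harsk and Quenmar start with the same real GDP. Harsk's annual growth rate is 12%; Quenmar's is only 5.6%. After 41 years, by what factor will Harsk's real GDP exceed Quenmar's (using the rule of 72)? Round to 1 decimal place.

Harsk pulls ahead at 6.4 pp per year, so the ratio doubles every 72/6.4 ≈ 11.25 years.
In 41 years that's 3.64 doublings: 2^3.64 ≈ 12.5.

about 12.5 times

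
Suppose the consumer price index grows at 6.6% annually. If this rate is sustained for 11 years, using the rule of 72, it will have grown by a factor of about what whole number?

72/6.6 ≈ 10.91 years per doubling.
11 years fits 1 doubling: 2^1 = 2.

roughly 2 times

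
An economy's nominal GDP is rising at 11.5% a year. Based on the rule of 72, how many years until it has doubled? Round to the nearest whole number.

about 6 years

Doubling time ≈ 72 / 11.5 = 6.26 years.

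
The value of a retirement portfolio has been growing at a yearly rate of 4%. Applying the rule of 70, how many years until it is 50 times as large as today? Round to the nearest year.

roughly 99 years

Doubling time ≈ 70/4 = 17.50 years.
50× is log₂ 50 ≈ 5.64 doublings, so ≈ 5.64 × 17.50 = 99 years.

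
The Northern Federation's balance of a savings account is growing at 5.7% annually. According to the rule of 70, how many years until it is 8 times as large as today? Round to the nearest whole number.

One doubling takes 70/5.7 = 12.28 years.
Getting to 8× needs 3 doublings: 3 × 12.28 ≈ 37 years.

37 years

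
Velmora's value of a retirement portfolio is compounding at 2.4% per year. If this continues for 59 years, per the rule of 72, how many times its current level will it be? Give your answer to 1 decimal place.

3.9 times

Doubles every ≈ 30.00 years (72/2.4).
59 years is 1.97 doublings; 2^1.97 ≈ 3.9×.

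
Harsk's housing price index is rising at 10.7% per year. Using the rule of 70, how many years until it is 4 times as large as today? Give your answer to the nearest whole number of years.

One doubling takes 70/10.7 = 6.54 years.
Getting to 4× needs 2 doublings: 2 × 6.54 ≈ 13 years.

13 years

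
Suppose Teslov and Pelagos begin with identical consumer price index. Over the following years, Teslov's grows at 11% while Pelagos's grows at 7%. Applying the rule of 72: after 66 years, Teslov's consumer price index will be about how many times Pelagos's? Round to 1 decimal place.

≈ 12.7 times

Rate gap = 11% − 7% = 4 points.
The ratio doubles every 72/4 ≈ 18.00 years.
66/18.00 ≈ 3.67 doublings → ratio ≈ 2^3.67 ≈ 12.7.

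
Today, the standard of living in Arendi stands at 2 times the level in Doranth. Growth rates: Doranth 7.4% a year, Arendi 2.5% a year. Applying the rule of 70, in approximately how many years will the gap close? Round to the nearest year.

The growth-rate gap is 7.4% − 2.5% = 4.9 percentage points.
So the ratio between them halves every 70/4.9 ≈ 14.29 years.
A 2 times gap closes after 1 halving: 1 × 14.29 ≈ 14 years.

14 years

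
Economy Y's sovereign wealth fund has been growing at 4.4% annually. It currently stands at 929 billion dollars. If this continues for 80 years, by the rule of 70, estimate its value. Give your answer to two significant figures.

approximately 30000 billion dollars

Doubling time ≈ 70/4.4 = 15.91 years.
80 years is 80/15.91 ≈ 5.03 doublings, a factor of 2^5.03 ≈ 32.67.
929 × 32.67 ≈ 30000 billion dollars.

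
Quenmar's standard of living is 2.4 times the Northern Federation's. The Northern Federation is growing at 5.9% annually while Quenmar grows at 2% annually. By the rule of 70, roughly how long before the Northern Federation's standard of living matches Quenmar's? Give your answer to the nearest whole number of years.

What matters is the difference: 3.9 pp.
Rule of 70 on the gap: the ratio halves every 70/3.9 ≈ 17.95 years.
A 2.4 times gap takes log₂(2.4) ≈ 1.26 halvings to close: 1.26 × 17.95 ≈ 23 years.

approximately 23 years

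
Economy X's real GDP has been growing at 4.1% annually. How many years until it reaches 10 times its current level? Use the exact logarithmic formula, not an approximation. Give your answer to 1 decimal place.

57.3 years

t = ln(10) / ln(1 + 0.041) = 2.3026 / 0.040182 ≈ 57.30.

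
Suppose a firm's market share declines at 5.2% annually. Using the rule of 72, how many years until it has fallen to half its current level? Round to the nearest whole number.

around 14 years

Halving time ≈ 72 / 5.2 = 13.85 → 14 years.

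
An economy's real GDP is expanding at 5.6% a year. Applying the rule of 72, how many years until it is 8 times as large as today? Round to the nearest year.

approximately 39 years

One doubling takes 72/5.6 = 12.86 years.
8× is 3 doublings, so 3 × 12.86 ≈ 39 years.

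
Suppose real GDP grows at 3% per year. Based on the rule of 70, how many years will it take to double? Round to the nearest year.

23 years

70/3 ≈ 23.33, so it doubles roughly every 23 years.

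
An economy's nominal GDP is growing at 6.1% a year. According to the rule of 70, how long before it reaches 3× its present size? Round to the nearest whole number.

One doubling takes 70/6.1 = 11.48 years.
Reaching 3× takes log₂(3) ≈ 1.58 doublings.
1.58 × 11.48 ≈ 18 years.

18 years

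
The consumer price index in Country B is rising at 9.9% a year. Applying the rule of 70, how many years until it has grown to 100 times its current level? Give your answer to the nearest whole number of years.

roughly 47 years

One doubling takes 70/9.9 = 7.07 years.
100× is log₂ 100 ≈ 6.64 doublings, so ≈ 6.64 × 7.07 = 47 years.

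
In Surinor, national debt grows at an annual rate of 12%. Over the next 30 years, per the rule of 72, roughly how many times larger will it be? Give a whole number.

32 times

72/12 ≈ 6.00 years per doubling.
30 years fits 5 doublings: 2^5 = 32.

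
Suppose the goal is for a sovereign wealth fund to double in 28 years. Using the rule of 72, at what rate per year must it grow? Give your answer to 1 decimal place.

2.6% per year

72 / 28 ≈ 2.57, so about 2.6% per year.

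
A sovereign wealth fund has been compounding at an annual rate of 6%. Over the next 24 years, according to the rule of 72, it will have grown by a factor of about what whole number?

Doubling time ≈ 72/6 = 12.00 years.
24/12.00 ≈ 2 doublings, so about 2^2 = 4×.

4 times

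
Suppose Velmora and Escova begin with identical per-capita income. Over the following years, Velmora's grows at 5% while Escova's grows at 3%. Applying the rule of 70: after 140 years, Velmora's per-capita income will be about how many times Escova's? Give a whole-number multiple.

Only the 2-point difference matters.
70/2 ≈ 35.00 years per doubling of the ratio; 140 years gives 4.00 doublings, so ≈ 16×.

roughly 16 times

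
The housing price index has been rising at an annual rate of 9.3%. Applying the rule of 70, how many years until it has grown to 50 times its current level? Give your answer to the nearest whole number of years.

approximately 42 years

One doubling takes 70/9.3 = 7.53 years.
Reaching 50× takes log₂(50) ≈ 5.64 doublings.
5.64 × 7.53 ≈ 42 years.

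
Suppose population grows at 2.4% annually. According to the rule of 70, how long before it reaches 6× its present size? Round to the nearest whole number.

approximately 75 years

At 2.4% it doubles every 70/2.4 ≈ 29.17 years.
6× is log₂ 6 ≈ 2.58 doublings, so ≈ 2.58 × 29.17 = 75 years.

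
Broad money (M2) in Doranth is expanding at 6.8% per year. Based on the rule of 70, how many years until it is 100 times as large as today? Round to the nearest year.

At 6.8% it doubles every 70/6.8 ≈ 10.29 years.
Reaching 100× takes log₂(100) ≈ 6.64 doublings.
6.64 × 10.29 ≈ 68 years.

about 68 years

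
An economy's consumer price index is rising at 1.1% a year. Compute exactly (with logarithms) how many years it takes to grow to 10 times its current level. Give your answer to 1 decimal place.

t = ln(10) / ln(1 + 0.011) = 2.3026 / 0.010940 ≈ 210.48.

210.5 years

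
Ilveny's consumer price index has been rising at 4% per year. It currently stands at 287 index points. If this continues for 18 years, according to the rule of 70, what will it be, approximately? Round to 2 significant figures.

approximately 590 index points

It doubles every 70/4 ≈ 17.50 years, so 18 years is 1.03 doublings.
2^1.03 ≈ 2.04; 287 × 2.04 ≈ 590 index points.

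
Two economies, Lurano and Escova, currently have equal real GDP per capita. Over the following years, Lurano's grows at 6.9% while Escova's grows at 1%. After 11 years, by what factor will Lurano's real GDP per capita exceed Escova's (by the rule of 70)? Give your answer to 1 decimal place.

Only the 5.9-point difference matters.
70/5.9 ≈ 11.86 years per doubling of the ratio; 11 years gives 0.93 doublings, so ≈ 1.9×.

≈ 1.9 times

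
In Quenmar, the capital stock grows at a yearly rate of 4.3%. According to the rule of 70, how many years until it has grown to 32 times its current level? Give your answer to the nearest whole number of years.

roughly 81 years

One doubling takes 70/4.3 = 16.28 years.
32 = 2^5, so 5 doublings → 81 years.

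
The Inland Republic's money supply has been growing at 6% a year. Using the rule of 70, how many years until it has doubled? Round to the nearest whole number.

around 12 years

70/6 ≈ 11.67, so it doubles roughly every 12 years.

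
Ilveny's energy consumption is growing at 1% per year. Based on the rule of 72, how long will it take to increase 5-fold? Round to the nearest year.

One doubling takes 72/1 = 72.00 years.
5× is log₂ 5 ≈ 2.32 doublings, so ≈ 2.32 × 72.00 = 167 years.

around 167 years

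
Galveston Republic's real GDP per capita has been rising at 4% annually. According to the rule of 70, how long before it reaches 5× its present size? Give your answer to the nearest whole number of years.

approximately 41 years

One doubling takes 70/4 = 17.50 years.
5× is log₂ 5 ≈ 2.32 doublings, so ≈ 2.32 × 17.50 = 41 years.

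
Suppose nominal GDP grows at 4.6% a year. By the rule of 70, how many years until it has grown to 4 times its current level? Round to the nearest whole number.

One doubling takes 70/4.6 = 15.22 years.
Getting to 4× needs 2 doublings: 2 × 15.22 ≈ 30 years.

roughly 30 years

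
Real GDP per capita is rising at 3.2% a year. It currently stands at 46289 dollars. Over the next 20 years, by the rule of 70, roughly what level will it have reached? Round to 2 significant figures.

It doubles every 70/3.2 ≈ 21.88 years, so 20 years is 0.91 doublings.
2^0.91 ≈ 1.88; 46289 × 1.88 ≈ 87000 dollars.

≈ 87000 dollars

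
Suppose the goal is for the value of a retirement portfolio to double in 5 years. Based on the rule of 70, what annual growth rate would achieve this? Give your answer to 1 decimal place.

70 / 5 ≈ 14.00, so about 14.0% a year.

roughly 14.0%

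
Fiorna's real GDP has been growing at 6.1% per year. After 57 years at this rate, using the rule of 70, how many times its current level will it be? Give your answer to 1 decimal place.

31.3 times

Doubles every ≈ 11.48 years (70/6.1).
57 years is 4.97 doublings; 2^4.97 ≈ 31.3×.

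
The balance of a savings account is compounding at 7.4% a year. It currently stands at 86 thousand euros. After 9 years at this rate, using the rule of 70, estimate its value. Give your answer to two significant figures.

around 170 thousand euros

Doubling time ≈ 70/7.4 = 9.46 years.
9 years is 9/9.46 ≈ 0.95 doublings, a factor of 2^0.95 ≈ 1.93.
86 × 1.93 ≈ 170 thousand euros.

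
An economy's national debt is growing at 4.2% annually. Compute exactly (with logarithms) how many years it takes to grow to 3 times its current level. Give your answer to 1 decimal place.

26.7 years

t = ln(3) / ln(1 + 0.042) = 1.0986 / 0.041142 ≈ 26.70.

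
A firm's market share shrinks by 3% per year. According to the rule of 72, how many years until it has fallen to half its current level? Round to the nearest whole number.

about 24 years

The rule works in reverse for decay: 72/3 ≈ 24.00 years to halve.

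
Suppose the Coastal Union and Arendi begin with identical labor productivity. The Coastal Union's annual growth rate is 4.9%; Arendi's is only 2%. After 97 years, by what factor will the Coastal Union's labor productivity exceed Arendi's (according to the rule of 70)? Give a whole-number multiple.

the Coastal Union pulls ahead at 2.9 pp per year, so the ratio doubles every 70/2.9 ≈ 24.14 years.
In 97 years that's 4.02 doublings: 2^4.02 ≈ 16.

about 16 times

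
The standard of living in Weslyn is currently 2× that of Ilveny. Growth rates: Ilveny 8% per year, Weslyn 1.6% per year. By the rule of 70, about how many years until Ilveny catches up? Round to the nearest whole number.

around 11 years

Ilveny gains on Weslyn at 8% − 1.6% = 6.4 points a year.
At that relative rate the gap halves every 70/6.4 ≈ 10.94 years.
A 2× gap closes after 1 halving: 1 × 10.94 ≈ 11 years.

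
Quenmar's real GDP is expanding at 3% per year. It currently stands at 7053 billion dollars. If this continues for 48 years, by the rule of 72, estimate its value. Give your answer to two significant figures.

It doubles every 72/3 ≈ 24.00 years, so 48 years is 2.00 doublings.
2^2.00 ≈ 4.00; 7053 × 4.00 ≈ 28000 billion dollars.

28000 billion dollars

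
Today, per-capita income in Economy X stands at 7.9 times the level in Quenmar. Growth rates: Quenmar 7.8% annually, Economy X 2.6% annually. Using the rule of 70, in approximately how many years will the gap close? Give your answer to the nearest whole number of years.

approximately 40 years

The growth-rate gap is 7.8% − 2.6% = 5.2 percentage points.
So the ratio between them halves every 70/5.2 ≈ 13.46 years.
A 7.9 times gap takes log₂(7.9) ≈ 2.98 halvings to close: 2.98 × 13.46 ≈ 40 years.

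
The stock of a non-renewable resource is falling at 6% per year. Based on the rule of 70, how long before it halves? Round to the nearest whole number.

The rule works in reverse for decay: 70/6 ≈ 11.67 years to halve.

≈ 12 years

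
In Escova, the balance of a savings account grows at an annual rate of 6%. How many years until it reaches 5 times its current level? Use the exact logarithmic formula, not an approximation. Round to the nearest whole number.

t = ln(5) / ln(1 + 0.06) = 1.6094 / 0.058269 ≈ 27.62.
≈ 28 years.

28 years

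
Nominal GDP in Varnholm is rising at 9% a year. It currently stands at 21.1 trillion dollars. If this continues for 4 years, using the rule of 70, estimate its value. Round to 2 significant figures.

around 30 trillion dollars

It doubles every 70/9 ≈ 7.78 years, so 4 years is 0.51 doublings.
2^0.51 ≈ 1.42; 21.1 × 1.42 ≈ 30 trillion dollars.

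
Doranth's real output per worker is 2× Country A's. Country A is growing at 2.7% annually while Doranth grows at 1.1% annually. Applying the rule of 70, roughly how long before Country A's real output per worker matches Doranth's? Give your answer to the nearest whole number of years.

approximately 44 years

Country A gains on Doranth at 2.7% − 1.1% = 1.6 points a year.
At that relative rate the gap halves every 70/1.6 ≈ 43.75 years.
A 2× gap closes after 1 halving: 1 × 43.75 ≈ 44 years.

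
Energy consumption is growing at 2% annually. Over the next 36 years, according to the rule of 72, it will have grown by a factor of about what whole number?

approximately 2 times

72/2 ≈ 36.00 years per doubling.
36 years fits 1 doubling: 2^1 = 2.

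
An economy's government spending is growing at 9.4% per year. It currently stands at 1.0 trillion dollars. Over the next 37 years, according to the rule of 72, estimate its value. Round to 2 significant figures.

28 trillion dollars

It doubles every 72/9.4 ≈ 7.66 years, so 37 years is 4.83 doublings.
2^4.83 ≈ 28.44; 1.0 × 28.44 ≈ 28 trillion dollars.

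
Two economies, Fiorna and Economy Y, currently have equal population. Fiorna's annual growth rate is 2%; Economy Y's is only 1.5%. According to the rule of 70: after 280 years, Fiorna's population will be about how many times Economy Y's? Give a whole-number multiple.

Only the 0.5-point difference matters.
70/0.5 ≈ 140.00 years per doubling of the ratio; 280 years gives 2.00 doublings, so ≈ 4×.

approximately 4 times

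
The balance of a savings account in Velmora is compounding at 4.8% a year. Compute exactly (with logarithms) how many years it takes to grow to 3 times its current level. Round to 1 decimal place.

23.4 years

t = ln(3) / ln(1 + 0.048) = 1.0986 / 0.046884 ≈ 23.43.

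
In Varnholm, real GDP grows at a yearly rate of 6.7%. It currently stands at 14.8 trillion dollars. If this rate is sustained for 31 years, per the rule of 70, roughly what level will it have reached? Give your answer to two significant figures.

Doubling time ≈ 70/6.7 = 10.45 years.
31 years is 31/10.45 ≈ 2.97 doublings, a factor of 2^2.97 ≈ 7.84.
14.8 × 7.84 ≈ 120 trillion dollars.

120 trillion dollars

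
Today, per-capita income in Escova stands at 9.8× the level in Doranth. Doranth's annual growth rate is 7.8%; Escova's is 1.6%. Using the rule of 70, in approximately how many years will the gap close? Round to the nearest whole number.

37 years

The growth-rate gap is 7.8% − 1.6% = 6.2 percentage points.
So the ratio between them halves every 70/6.2 ≈ 11.29 years.
A 9.8× gap takes log₂(9.8) ≈ 3.29 halvings to close: 3.29 × 11.29 ≈ 37 years.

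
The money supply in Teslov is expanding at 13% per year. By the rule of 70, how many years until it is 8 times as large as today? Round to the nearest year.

Doubling time ≈ 70/13 = 5.38 years.
8× is 3 doublings, so 3 × 5.38 ≈ 16 years.

approximately 16 years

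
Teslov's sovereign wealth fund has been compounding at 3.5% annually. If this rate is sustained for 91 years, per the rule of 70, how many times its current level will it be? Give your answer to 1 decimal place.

Doubles every ≈ 20.00 years (70/3.5).
91 years is 4.55 doublings; 2^4.55 ≈ 23.4×.

about 23.4 times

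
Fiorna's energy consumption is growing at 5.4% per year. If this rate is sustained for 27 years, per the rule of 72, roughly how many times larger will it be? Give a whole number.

approximately 4 times

Doubling time ≈ 72/5.4 = 13.33 years.
27/13.33 ≈ 2 doublings, so about 2^2 = 4×.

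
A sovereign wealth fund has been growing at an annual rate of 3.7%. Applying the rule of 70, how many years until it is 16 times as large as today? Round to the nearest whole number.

Doubling time ≈ 70/3.7 = 18.92 years.
Getting to 16× needs 4 doublings: 4 × 18.92 ≈ 76 years.

76 years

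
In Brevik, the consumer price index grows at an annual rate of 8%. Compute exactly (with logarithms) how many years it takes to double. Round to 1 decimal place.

t = ln(2) / ln(1 + 0.08) = 0.6931 / 0.076961 ≈ 9.01.

9.0 years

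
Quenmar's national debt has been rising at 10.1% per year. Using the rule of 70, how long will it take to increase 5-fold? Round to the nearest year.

about 16 years

One doubling takes 70/10.1 = 6.93 years.
Reaching 5× takes log₂(5) ≈ 2.32 doublings.
2.32 × 6.93 ≈ 16 years.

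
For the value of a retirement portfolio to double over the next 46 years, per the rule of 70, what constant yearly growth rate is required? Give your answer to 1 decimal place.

about 1.5%

70 / 46 ≈ 1.52, so about 1.5% per year.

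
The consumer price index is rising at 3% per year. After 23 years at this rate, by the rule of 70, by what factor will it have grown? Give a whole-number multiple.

about 2 times

At 3% one doubling takes ≈ 23.33 years; 23 years is 1 of them, so ×2.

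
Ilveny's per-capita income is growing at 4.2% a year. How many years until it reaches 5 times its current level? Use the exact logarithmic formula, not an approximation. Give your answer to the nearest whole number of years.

t = ln(5) / ln(1 + 0.042) = 1.6094 / 0.041142 ≈ 39.12.
≈ 39 years.

39 years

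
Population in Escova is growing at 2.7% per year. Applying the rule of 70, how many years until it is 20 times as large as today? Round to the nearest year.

about 112 years

One doubling takes 70/2.7 = 25.93 years.
Reaching 20× takes log₂(20) ≈ 4.32 doublings.
4.32 × 25.93 ≈ 112 years.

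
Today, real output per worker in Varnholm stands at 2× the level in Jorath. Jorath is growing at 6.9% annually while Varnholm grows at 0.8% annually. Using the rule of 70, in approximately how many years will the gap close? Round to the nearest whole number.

approximately 11 years

The growth-rate gap is 6.9% − 0.8% = 6.1 percentage points.
So the ratio between them halves every 70/6.1 ≈ 11.48 years.
A 2× gap closes after 1 halving: 1 × 11.48 ≈ 11 years.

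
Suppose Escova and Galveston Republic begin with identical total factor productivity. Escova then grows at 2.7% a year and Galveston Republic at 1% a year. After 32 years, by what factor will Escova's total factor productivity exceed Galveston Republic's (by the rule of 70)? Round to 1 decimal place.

Only the 1.7-point difference matters.
70/1.7 ≈ 41.18 years per doubling of the ratio; 32 years gives 0.78 doublings, so ≈ 1.7×.

roughly 1.7 times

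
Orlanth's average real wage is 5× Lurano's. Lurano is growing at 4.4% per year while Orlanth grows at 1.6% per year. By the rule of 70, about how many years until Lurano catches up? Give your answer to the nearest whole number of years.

What matters is the difference: 2.8 pp.
Rule of 70 on the gap: the ratio halves every 70/2.8 ≈ 25.00 years.
A 5× gap takes log₂(5) ≈ 2.32 halvings to close: 2.32 × 25.00 ≈ 58 years.

roughly 58 years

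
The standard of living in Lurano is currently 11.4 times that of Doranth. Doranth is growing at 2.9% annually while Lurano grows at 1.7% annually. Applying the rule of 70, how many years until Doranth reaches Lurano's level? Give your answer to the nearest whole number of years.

Doranth gains on Lurano at 2.9% − 1.7% = 1.2 points a year.
At that relative rate the gap halves every 70/1.2 ≈ 58.33 years.
An 11.4 times gap takes log₂(11.4) ≈ 3.51 halvings to close: 3.51 × 58.33 ≈ 205 years.

about 205 years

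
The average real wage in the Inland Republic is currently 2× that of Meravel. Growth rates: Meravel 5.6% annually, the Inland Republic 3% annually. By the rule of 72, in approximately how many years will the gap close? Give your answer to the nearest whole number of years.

around 28 years

What matters is the difference: 2.6 pp.
Rule of 72 on the gap: the ratio halves every 72/2.6 ≈ 27.69 years.
A 2× gap closes after 1 halving: 1 × 27.69 ≈ 28 years.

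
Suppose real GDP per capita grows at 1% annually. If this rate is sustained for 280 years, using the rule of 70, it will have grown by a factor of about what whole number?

At 1% one doubling takes ≈ 70.00 years; 280 years is 4 of them, so ×16.

about 16 times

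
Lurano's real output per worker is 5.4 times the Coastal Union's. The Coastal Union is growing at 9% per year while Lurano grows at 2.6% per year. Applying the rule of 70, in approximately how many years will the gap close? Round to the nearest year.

What matters is the difference: 6.4 pp.
Rule of 70 on the gap: the ratio halves every 70/6.4 ≈ 10.94 years.
A 5.4 times gap takes log₂(5.4) ≈ 2.43 halvings to close: 2.43 × 10.94 ≈ 27 years.

roughly 27 years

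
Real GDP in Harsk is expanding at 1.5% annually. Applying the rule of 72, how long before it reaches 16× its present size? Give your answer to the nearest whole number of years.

Doubling time ≈ 72/1.5 = 48.00 years.
16 = 2^4, so 4 doublings → 192 years.

≈ 192 years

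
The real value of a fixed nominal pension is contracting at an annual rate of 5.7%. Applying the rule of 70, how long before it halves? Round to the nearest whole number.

roughly 12 years

Halving time ≈ 70 / 5.7 = 12.28 → 12 years.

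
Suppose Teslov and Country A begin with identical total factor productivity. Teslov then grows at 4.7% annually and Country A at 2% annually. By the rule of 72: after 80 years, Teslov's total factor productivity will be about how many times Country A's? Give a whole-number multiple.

roughly 8 times

Only the 2.7-point difference matters.
72/2.7 ≈ 26.67 years per doubling of the ratio; 80 years gives 3.00 doublings, so ≈ 8×.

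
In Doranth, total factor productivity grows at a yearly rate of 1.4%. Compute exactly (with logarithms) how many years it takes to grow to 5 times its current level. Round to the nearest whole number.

116 years

t = ln(5) / ln(1 + 0.014) = 1.6094 / 0.013903 ≈ 115.76.
≈ 116 years.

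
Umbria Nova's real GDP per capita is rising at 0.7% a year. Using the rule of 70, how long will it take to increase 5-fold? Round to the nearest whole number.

about 232 years

Doubling time ≈ 70/0.7 = 100.00 years.
Reaching 5× takes log₂(5) ≈ 2.32 doublings.
2.32 × 100.00 ≈ 232 years.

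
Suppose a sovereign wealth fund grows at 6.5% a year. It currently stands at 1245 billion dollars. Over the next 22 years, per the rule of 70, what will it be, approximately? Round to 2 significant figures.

approximately 5100 billion dollars

Doubling time ≈ 70/6.5 = 10.77 years.
22 years is 22/10.77 ≈ 2.04 doublings, a factor of 2^2.04 ≈ 4.11.
1245 × 4.11 ≈ 5100 billion dollars.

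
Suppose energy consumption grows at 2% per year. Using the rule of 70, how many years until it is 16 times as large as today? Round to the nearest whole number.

Doubling time ≈ 70/2 = 35.00 years.
16× is 4 doublings, so 4 × 35.00 ≈ 140 years.

roughly 140 years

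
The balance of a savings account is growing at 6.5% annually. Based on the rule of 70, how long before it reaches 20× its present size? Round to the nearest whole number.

At 6.5% it doubles every 70/6.5 ≈ 10.77 years.
20× is log₂ 20 ≈ 4.32 doublings, so ≈ 4.32 × 10.77 = 47 years.

approximately 47 years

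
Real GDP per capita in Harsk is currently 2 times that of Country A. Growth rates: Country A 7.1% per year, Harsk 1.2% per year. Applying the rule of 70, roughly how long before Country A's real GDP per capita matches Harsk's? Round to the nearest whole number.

Country A gains on Harsk at 7.1% − 1.2% = 5.9 points a year.
At that relative rate the gap halves every 70/5.9 ≈ 11.86 years.
A 2 times gap closes after 1 halving: 1 × 11.86 ≈ 12 years.

approximately 12 years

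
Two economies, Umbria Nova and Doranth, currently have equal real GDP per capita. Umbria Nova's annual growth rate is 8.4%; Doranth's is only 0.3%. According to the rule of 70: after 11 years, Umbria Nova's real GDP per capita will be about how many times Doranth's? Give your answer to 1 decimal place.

about 2.4 times

Umbria Nova pulls ahead at 8.1 pp per year, so the ratio doubles every 70/8.1 ≈ 8.64 years.
In 11 years that's 1.27 doublings: 2^1.27 ≈ 2.4.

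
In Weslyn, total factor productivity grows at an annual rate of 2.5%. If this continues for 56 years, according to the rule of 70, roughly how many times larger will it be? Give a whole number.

70/2.5 ≈ 28.00 years per doubling.
56 years fits 2 doublings: 2^2 = 4.

4 times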